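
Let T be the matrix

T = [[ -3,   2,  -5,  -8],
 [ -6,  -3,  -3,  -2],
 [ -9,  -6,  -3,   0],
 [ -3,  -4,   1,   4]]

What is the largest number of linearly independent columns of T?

Row reduce to echelon form.
R2 ← R2 − (2)·R1: [0, -7, 7, 14]
R3 ← R3 − (3)·R1: [0, -12, 12, 24]
R4 ← R4 − R1: [0, -6, 6, 12]
R3 ← R3 − (12/7)·R2: [0, 0, 0, 0]
R4 ← R4 − (6/7)·R2: [0, 0, 0, 0]
Echelon form has 2 nonzero rows, so rank(T) = 2.
The rank gives the maximum number of linearly independent columns: 2.

2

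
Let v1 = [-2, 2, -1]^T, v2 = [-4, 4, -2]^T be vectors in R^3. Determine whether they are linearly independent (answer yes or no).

no

Form the matrix with these vectors as rows and row reduce.
R2 ← R2 − (2)·R1: [0, 0, 0]
1 nonzero row, so the 2 vectors span a space of dimension 1.
Since 1 < 2, the vectors are linearly dependent.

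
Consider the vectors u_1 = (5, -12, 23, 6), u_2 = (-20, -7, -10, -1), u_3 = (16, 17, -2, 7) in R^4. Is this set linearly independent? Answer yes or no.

Form the matrix with these vectors as rows and row reduce.
R2 ← R2 + (4)·R1: [0, -55, 82, 23]
R3 ← R3 − (16/5)·R1: [0, 277/5, -378/5, -61/5]
R3 ← R3 + (277/275)·R2: [0, 0, 1924/275, 3016/275]
3 nonzero rows, so the 3 vectors span a space of dimension 3.
Since 3 = 3, the vectors are linearly independent.

yes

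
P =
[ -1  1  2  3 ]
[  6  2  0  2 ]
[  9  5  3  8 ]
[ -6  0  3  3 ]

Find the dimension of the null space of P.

2

Row reduce to echelon form.
R2 ← R2 + (6)·R1: [0, 8, 12, 20]
R3 ← R3 + (9)·R1: [0, 14, 21, 35]
R4 ← R4 − (6)·R1: [0, -6, -9, -15]
R3 ← R3 − (7/4)·R2: [0, 0, 0, 0]
R4 ← R4 + (3/4)·R2: [0, 0, 0, 0]
2 nonzero rows, so rank(P) = 2.
P has 4 columns; by rank–nullity, nullity = 4 − 2 = 2.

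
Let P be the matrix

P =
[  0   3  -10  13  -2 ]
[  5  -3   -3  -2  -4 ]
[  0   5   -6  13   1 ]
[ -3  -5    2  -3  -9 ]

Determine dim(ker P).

Row reduce to echelon form.
Swap R1 ↔ R2
R4 ← R4 + (3/5)·R1: [0, -34/5, 1/5, -21/5, -57/5]
R3 ← R3 − (5/3)·R2: [0, 0, 32/3, -26/3, 13/3]
R4 ← R4 + (34/15)·R2: [0, 0, -337/15, 379/15, -239/15]
R4 ← R4 + (337/160)·R3: [0, 0, 0, 561/80, -1089/160]
4 nonzero rows, so rank(P) = 4.
P has 5 columns; by rank–nullity, nullity = 5 − 4 = 1.

1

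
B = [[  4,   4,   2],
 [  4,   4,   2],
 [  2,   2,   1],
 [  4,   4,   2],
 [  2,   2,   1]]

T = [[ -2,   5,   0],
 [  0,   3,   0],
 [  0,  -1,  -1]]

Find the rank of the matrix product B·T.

First compute BT:
[[ -8,  30,  -2],
 [ -8,  30,  -2],
 [ -4,  15,  -1],
 [ -8,  30,  -2],
 [ -4,  15,  -1]]
Now row reduce the product.
R2 ← R2 − R1: [0, 0, 0]
R3 ← R3 − (1/2)·R1: [0, 0, 0]
R4 ← R4 − R1: [0, 0, 0]
R5 ← R5 − (1/2)·R1: [0, 0, 0]
1 nonzero row, so rank(BT) = 1.

1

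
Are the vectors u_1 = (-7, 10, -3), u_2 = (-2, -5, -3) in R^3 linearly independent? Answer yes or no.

yes

Form the matrix with these vectors as rows and row reduce.
R2 ← R2 − (2/7)·R1: [0, -55/7, -15/7]
2 nonzero rows, so the 2 vectors span a space of dimension 2.
Since 2 = 2, the vectors are linearly independent.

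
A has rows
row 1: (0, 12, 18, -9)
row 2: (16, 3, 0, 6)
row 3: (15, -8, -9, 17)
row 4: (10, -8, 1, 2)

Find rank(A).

4

Row reduce to echelon form.
Swap R1 ↔ R2
R3 ← R3 − (15/16)·R1: [0, -173/16, -9, 91/8]
R4 ← R4 − (5/8)·R1: [0, -79/8, 1, -7/4]
R3 ← R3 + (173/192)·R2: [0, 0, 231/32, 209/64]
R4 ← R4 + (79/96)·R2: [0, 0, 253/16, -293/32]
R4 ← R4 − (46/21)·R3: [0, 0, 0, -685/42]
Echelon form has 4 nonzero rows, so rank(A) = 4.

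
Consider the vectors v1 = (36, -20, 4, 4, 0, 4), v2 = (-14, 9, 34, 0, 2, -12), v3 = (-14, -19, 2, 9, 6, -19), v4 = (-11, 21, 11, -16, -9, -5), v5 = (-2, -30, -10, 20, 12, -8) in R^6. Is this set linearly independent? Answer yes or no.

no

Form the matrix with these vectors as rows and row reduce.
R2 ← R2 + (7/18)·R1: [0, 11/9, 320/9, 14/9, 2, -94/9]
R3 ← R3 + (7/18)·R1: [0, -241/9, 32/9, 95/9, 6, -157/9]
R4 ← R4 + (11/36)·R1: [0, 134/9, 110/9, -133/9, -9, -34/9]
R5 ← R5 + (1/18)·R1: [0, -280/9, -88/9, 182/9, 12, -70/9]
R3 ← R3 + (241/11)·R2: [0, 0, 8608/11, 491/11, 548/11, -2709/11]
R4 ← R4 − (134/11)·R2: [0, 0, -4630/11, -371/11, -367/11, 1358/11]
R5 ← R5 + (280/11)·R2: [0, 0, 9848/11, 658/11, 692/11, -3010/11]
R4 ← R4 + (2315/4304)·R3: [0, 0, 0, -41829/4304, -7067/1076, -38773/4304]
R5 ← R5 − (1231/1076)·R3: [0, 0, 0, 9417/1076, 1591/269, 8729/1076]
R5 ← R5 + (172/191)·R4: [0, 0, 0, 0, 0, 0]
4 nonzero rows, so the 5 vectors span a space of dimension 4.
Since 4 < 5, the vectors are linearly dependent.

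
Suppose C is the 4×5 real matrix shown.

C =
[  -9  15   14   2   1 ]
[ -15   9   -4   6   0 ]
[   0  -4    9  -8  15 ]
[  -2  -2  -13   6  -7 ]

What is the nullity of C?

1

Row reduce to echelon form.
R2 ← R2 − (5/3)·R1: [0, -16, -82/3, 8/3, -5/3]
R4 ← R4 − (2/9)·R1: [0, -16/3, -145/9, 50/9, -65/9]
R3 ← R3 − (1/4)·R2: [0, 0, 95/6, -26/3, 185/12]
R4 ← R4 − (1/3)·R2: [0, 0, -7, 14/3, -20/3]
R4 ← R4 + (42/95)·R3: [0, 0, 0, 238/285, 17/114]
4 nonzero rows, so rank(C) = 4.
C has 5 columns; by rank–nullity, nullity = 5 − 4 = 1.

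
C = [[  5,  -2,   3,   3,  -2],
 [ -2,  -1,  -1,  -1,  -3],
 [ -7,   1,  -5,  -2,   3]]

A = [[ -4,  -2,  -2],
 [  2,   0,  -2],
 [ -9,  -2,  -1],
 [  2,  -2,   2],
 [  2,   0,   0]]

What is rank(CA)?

3

First compute CA:
[[-49, -22,  -3],
 [  7,   8,   5],
 [ 77,  28,  13]]
Now row reduce the product.
R2 ← R2 + (1/7)·R1: [0, 34/7, 32/7]
R3 ← R3 + (11/7)·R1: [0, -46/7, 58/7]
R3 ← R3 + (23/17)·R2: [0, 0, 246/17]
3 nonzero rows, so rank(CA) = 3.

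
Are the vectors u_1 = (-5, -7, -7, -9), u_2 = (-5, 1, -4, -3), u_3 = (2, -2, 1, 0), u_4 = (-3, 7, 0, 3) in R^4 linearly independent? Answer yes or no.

Form the matrix with these vectors as rows and row reduce.
R2 ← R2 − R1: [0, 8, 3, 6]
R3 ← R3 + (2/5)·R1: [0, -24/5, -9/5, -18/5]
R4 ← R4 − (3/5)·R1: [0, 56/5, 21/5, 42/5]
R3 ← R3 + (3/5)·R2: [0, 0, 0, 0]
R4 ← R4 − (7/5)·R2: [0, 0, 0, 0]
2 nonzero rows, so the 4 vectors span a space of dimension 2.
Since 2 < 4, the vectors are linearly dependent.

no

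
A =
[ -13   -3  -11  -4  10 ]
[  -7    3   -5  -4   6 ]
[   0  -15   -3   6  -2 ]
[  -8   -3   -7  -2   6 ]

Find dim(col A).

Row reduce to echelon form.
R2 ← R2 − (7/13)·R1: [0, 60/13, 12/13, -24/13, 8/13]
R4 ← R4 − (8/13)·R1: [0, -15/13, -3/13, 6/13, -2/13]
R3 ← R3 + (13/4)·R2: [0, 0, 0, 0, 0]
R4 ← R4 + (1/4)·R2: [0, 0, 0, 0, 0]
Echelon form has 2 nonzero rows, so rank(A) = 2.
The column space has dimension equal to the rank: 2.

2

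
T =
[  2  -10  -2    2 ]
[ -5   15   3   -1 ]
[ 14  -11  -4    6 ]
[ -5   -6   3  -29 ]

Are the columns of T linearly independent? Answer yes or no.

Row reduce T to echelon form.
R2 ← R2 + (5/2)·R1: [0, -10, -2, 4]
R3 ← R3 − (7)·R1: [0, 59, 10, -8]
R4 ← R4 + (5/2)·R1: [0, -31, -2, -24]
R3 ← R3 + (59/10)·R2: [0, 0, -9/5, 78/5]
R4 ← R4 − (31/10)·R2: [0, 0, 21/5, -182/5]
R4 ← R4 + (7/3)·R3: [0, 0, 0, 0]
3 pivots among 4 columns.
Only 3 < 4 pivot columns, so the columns are linearly dependent.

no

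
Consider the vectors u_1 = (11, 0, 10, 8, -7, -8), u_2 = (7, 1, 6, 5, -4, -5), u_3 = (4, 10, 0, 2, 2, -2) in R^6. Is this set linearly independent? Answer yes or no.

Form the matrix with these vectors as rows and row reduce.
R2 ← R2 − (7/11)·R1: [0, 1, -4/11, -1/11, 5/11, 1/11]
R3 ← R3 − (4/11)·R1: [0, 10, -40/11, -10/11, 50/11, 10/11]
R3 ← R3 − (10)·R2: [0, 0, 0, 0, 0, 0]
2 nonzero rows, so the 3 vectors span a space of dimension 2.
Since 2 < 3, the vectors are linearly dependent.

no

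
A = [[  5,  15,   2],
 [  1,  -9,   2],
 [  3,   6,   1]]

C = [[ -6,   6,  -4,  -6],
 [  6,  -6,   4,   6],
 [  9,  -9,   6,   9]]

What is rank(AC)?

1

First compute AC:
[[ 78, -78,  52,  78],
 [-42,  42, -28, -42],
 [ 27, -27,  18,  27]]
Now row reduce the product.
R2 ← R2 + (7/13)·R1: [0, 0, 0, 0]
R3 ← R3 − (9/26)·R1: [0, 0, 0, 0]
1 nonzero row, so rank(AC) = 1.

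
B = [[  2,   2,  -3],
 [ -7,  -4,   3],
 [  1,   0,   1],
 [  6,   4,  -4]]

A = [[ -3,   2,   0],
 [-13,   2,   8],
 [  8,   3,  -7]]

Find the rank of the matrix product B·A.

First compute BA:
[[-56,  -1,  37],
 [ 97, -13, -53],
 [  5,   5,  -7],
 [-102,   8,  60]]
Now row reduce the product.
R2 ← R2 + (97/56)·R1: [0, -825/56, 621/56]
R3 ← R3 + (5/56)·R1: [0, 275/56, -207/56]
R4 ← R4 − (51/28)·R1: [0, 275/28, -207/28]
R3 ← R3 + (1/3)·R2: [0, 0, 0]
R4 ← R4 + (2/3)·R2: [0, 0, 0]
2 nonzero rows, so rank(BA) = 2.

2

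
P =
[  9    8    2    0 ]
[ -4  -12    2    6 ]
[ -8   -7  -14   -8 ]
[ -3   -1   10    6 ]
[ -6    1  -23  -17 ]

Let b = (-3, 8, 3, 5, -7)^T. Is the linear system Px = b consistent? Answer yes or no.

no

Row reduce the augmented matrix [P | b].
R2 ← R2 + (4/9)·R1: [0, -76/9, 26/9, 6, 20/3]
R3 ← R3 + (8/9)·R1: [0, 1/9, -110/9, -8, 1/3]
R4 ← R4 + (1/3)·R1: [0, 5/3, 32/3, 6, 4]
R5 ← R5 + (2/3)·R1: [0, 19/3, -65/3, -17, -9]
R3 ← R3 + (1/76)·R2: [0, 0, -463/38, -301/38, 8/19]
R4 ← R4 + (15/76)·R2: [0, 0, 427/38, 273/38, 101/19]
R5 ← R5 + (3/4)·R2: [0, 0, -39/2, -25/2, -4]
R4 ← R4 + (427/463)·R3: [0, 0, 0, -56/463, 2641/463]
R5 ← R5 − (741/463)·R3: [0, 0, 0, 82/463, -2164/463]
R5 ← R5 + (41/28)·R4: [0, 0, 0, 0, 103/28]
The echelon form has 5 nonzero rows; the last pivot sits in the augmented column, so rank(P) = 4 but rank([P|b]) = 5.
Since the ranks differ, the system is inconsistent.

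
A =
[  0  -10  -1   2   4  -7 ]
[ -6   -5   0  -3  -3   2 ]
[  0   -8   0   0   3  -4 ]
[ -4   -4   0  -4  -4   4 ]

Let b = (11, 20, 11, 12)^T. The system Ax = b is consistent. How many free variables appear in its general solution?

2

Row reduce the augmented matrix [A | b].
Swap R1 ↔ R2
R4 ← R4 − (2/3)·R1: [0, -2/3, 0, -2, -2, 8/3, -4/3]
R3 ← R3 − (4/5)·R2: [0, 0, 4/5, -8/5, -1/5, 8/5, 11/5]
R4 ← R4 − (1/15)·R2: [0, 0, 1/15, -32/15, -34/15, 47/15, -31/15]
R4 ← R4 − (1/12)·R3: [0, 0, 0, -2, -9/4, 3, -9/4]
The echelon form has 4 nonzero rows, and every pivot lies in the first 6 columns, so rank(A) = rank([A|b]) = 4.
The system is consistent.
Free variables = (unknowns) − (rank) = 6 − 4 = 2.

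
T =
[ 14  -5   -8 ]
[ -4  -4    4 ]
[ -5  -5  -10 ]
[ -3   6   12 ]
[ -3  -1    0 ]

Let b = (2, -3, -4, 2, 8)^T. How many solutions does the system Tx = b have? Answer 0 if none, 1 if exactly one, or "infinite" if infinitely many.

0

Row reduce the augmented matrix [T | b].
R2 ← R2 + (2/7)·R1: [0, -38/7, 12/7, -17/7]
R3 ← R3 + (5/14)·R1: [0, -95/14, -90/7, -23/7]
R4 ← R4 + (3/14)·R1: [0, 69/14, 72/7, 17/7]
R5 ← R5 + (3/14)·R1: [0, -29/14, -12/7, 59/7]
R3 ← R3 − (5/4)·R2: [0, 0, -15, -1/4]
R4 ← R4 + (69/76)·R2: [0, 0, 225/19, 17/76]
R5 ← R5 − (29/76)·R2: [0, 0, -45/19, 711/76]
R4 ← R4 + (15/19)·R3: [0, 0, 0, 1/38]
R5 ← R5 − (3/19)·R3: [0, 0, 0, 357/38]
R5 ← R5 − (357)·R4: [0, 0, 0, 0]
The echelon form has 4 nonzero rows; the last pivot sits in the augmented column, so rank(T) = 3 but rank([T|b]) = 4.
Since the ranks differ, the system is inconsistent.
It has no solutions.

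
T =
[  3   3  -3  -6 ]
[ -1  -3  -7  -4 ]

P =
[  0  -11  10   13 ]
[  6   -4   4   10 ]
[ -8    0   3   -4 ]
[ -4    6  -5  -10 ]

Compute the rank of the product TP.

2

First compute TP:
[[ 66, -81,  63, 141],
 [ 54,  -1, -23,  25]]
Now row reduce the product.
R2 ← R2 − (9/11)·R1: [0, 718/11, -820/11, -994/11]
2 nonzero rows, so rank(TP) = 2.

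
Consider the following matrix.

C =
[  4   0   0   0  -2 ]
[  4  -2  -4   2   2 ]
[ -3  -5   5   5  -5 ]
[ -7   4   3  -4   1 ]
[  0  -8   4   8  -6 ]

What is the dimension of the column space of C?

3

Row reduce to echelon form.
R2 ← R2 − R1: [0, -2, -4, 2, 4]
R3 ← R3 + (3/4)·R1: [0, -5, 5, 5, -13/2]
R4 ← R4 + (7/4)·R1: [0, 4, 3, -4, -5/2]
R3 ← R3 − (5/2)·R2: [0, 0, 15, 0, -33/2]
R4 ← R4 + (2)·R2: [0, 0, -5, 0, 11/2]
R5 ← R5 − (4)·R2: [0, 0, 20, 0, -22]
R4 ← R4 + (1/3)·R3: [0, 0, 0, 0, 0]
R5 ← R5 − (4/3)·R3: [0, 0, 0, 0, 0]
Echelon form has 3 nonzero rows, so rank(C) = 3.
The column space has dimension equal to the rank: 3.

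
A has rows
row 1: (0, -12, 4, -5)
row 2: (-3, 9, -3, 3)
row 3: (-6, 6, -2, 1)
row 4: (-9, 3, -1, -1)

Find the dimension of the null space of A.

Row reduce to echelon form.
Swap R1 ↔ R2
R3 ← R3 − (2)·R1: [0, -12, 4, -5]
R4 ← R4 − (3)·R1: [0, -24, 8, -10]
R3 ← R3 − R2: [0, 0, 0, 0]
R4 ← R4 − (2)·R2: [0, 0, 0, 0]
2 nonzero rows, so rank(A) = 2.
A has 4 columns; by rank–nullity, nullity = 4 − 2 = 2.

2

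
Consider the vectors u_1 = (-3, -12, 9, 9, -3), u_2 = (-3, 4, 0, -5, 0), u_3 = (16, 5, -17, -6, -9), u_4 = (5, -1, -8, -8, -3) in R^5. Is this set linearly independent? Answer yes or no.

Form the matrix with these vectors as rows and row reduce.
R2 ← R2 − R1: [0, 16, -9, -14, 3]
R3 ← R3 + (16/3)·R1: [0, -59, 31, 42, -25]
R4 ← R4 + (5/3)·R1: [0, -21, 7, 7, -8]
R3 ← R3 + (59/16)·R2: [0, 0, -35/16, -77/8, -223/16]
R4 ← R4 + (21/16)·R2: [0, 0, -77/16, -91/8, -65/16]
R4 ← R4 − (11/5)·R3: [0, 0, 0, 49/5, 133/5]
4 nonzero rows, so the 4 vectors span a space of dimension 4.
Since 4 = 4, the vectors are linearly independent.

yes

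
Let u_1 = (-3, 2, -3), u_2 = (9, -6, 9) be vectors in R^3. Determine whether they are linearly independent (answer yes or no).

Form the matrix with these vectors as rows and row reduce.
R2 ← R2 + (3)·R1: [0, 0, 0]
1 nonzero row, so the 2 vectors span a space of dimension 1.
Since 1 < 2, the vectors are linearly dependent.

no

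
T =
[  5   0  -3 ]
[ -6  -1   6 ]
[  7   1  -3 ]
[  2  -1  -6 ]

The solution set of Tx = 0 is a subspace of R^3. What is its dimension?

Row reduce to echelon form.
R2 ← R2 + (6/5)·R1: [0, -1, 12/5]
R3 ← R3 − (7/5)·R1: [0, 1, 6/5]
R4 ← R4 − (2/5)·R1: [0, -1, -24/5]
R3 ← R3 + R2: [0, 0, 18/5]
R4 ← R4 − R2: [0, 0, -36/5]
R4 ← R4 + (2)·R3: [0, 0, 0]
3 nonzero rows, so rank(T) = 3.
T has 3 columns; by rank–nullity, nullity = 3 − 3 = 0.

0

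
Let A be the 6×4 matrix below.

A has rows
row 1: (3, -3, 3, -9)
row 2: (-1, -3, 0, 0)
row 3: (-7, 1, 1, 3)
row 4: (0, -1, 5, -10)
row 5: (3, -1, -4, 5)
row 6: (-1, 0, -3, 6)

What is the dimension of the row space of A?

Row reduce to echelon form.
R2 ← R2 + (1/3)·R1: [0, -4, 1, -3]
R3 ← R3 + (7/3)·R1: [0, -6, 8, -18]
R5 ← R5 − R1: [0, 2, -7, 14]
R6 ← R6 + (1/3)·R1: [0, -1, -2, 3]
R3 ← R3 − (3/2)·R2: [0, 0, 13/2, -27/2]
R4 ← R4 − (1/4)·R2: [0, 0, 19/4, -37/4]
R5 ← R5 + (1/2)·R2: [0, 0, -13/2, 25/2]
R6 ← R6 − (1/4)·R2: [0, 0, -9/4, 15/4]
R4 ← R4 − (19/26)·R3: [0, 0, 0, 8/13]
R5 ← R5 + R3: [0, 0, 0, -1]
R6 ← R6 + (9/26)·R3: [0, 0, 0, -12/13]
R5 ← R5 + (13/8)·R4: [0, 0, 0, 0]
R6 ← R6 + (3/2)·R4: [0, 0, 0, 0]
Echelon form has 4 nonzero rows, so rank(A) = 4.
The row space has dimension equal to the rank: 4.

4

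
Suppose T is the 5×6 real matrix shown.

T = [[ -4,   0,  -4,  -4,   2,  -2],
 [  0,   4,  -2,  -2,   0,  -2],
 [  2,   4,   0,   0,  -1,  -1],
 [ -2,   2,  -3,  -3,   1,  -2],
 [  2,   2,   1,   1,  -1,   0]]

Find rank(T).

Row reduce to echelon form.
R3 ← R3 + (1/2)·R1: [0, 4, -2, -2, 0, -2]
R4 ← R4 − (1/2)·R1: [0, 2, -1, -1, 0, -1]
R5 ← R5 + (1/2)·R1: [0, 2, -1, -1, 0, -1]
R3 ← R3 − R2: [0, 0, 0, 0, 0, 0]
R4 ← R4 − (1/2)·R2: [0, 0, 0, 0, 0, 0]
R5 ← R5 − (1/2)·R2: [0, 0, 0, 0, 0, 0]
Echelon form has 2 nonzero rows, so rank(T) = 2.

2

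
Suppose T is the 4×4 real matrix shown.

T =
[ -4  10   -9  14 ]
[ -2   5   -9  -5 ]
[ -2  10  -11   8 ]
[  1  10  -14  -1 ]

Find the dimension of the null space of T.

Row reduce to echelon form.
R2 ← R2 − (1/2)·R1: [0, 0, -9/2, -12]
R3 ← R3 − (1/2)·R1: [0, 5, -13/2, 1]
R4 ← R4 + (1/4)·R1: [0, 25/2, -65/4, 5/2]
Swap R2 ↔ R3
R4 ← R4 − (5/2)·R2: [0, 0, 0, 0]
3 nonzero rows, so rank(T) = 3.
T has 4 columns; by rank–nullity, nullity = 4 − 3 = 1.

1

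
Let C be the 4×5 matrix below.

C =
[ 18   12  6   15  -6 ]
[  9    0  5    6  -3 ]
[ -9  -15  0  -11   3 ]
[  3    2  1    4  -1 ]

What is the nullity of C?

2

Row reduce to echelon form.
R2 ← R2 − (1/2)·R1: [0, -6, 2, -3/2, 0]
R3 ← R3 + (1/2)·R1: [0, -9, 3, -7/2, 0]
R4 ← R4 − (1/6)·R1: [0, 0, 0, 3/2, 0]
R3 ← R3 − (3/2)·R2: [0, 0, 0, -5/4, 0]
R4 ← R4 + (6/5)·R3: [0, 0, 0, 0, 0]
3 nonzero rows, so rank(C) = 3.
C has 5 columns; by rank–nullity, nullity = 5 − 3 = 2.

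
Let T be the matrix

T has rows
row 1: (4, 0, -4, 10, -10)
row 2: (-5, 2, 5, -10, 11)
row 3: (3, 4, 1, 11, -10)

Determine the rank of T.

Row reduce to echelon form.
R2 ← R2 + (5/4)·R1: [0, 2, 0, 5/2, -3/2]
R3 ← R3 − (3/4)·R1: [0, 4, 4, 7/2, -5/2]
R3 ← R3 − (2)·R2: [0, 0, 4, -3/2, 1/2]
Echelon form has 3 nonzero rows, so rank(T) = 3.

3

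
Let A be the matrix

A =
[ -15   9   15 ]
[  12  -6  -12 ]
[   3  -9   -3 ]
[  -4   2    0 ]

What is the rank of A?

Row reduce to echelon form.
R2 ← R2 + (4/5)·R1: [0, 6/5, 0]
R3 ← R3 + (1/5)·R1: [0, -36/5, 0]
R4 ← R4 − (4/15)·R1: [0, -2/5, -4]
R3 ← R3 + (6)·R2: [0, 0, 0]
R4 ← R4 + (1/3)·R2: [0, 0, -4]
Swap R3 ↔ R4
Echelon form has 3 nonzero rows, so rank(A) = 3.

3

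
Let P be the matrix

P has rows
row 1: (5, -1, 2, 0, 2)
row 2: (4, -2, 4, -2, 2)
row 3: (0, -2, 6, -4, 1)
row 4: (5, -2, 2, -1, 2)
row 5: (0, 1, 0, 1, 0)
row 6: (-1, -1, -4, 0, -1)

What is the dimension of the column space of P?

Row reduce to echelon form.
R2 ← R2 − (4/5)·R1: [0, -6/5, 12/5, -2, 2/5]
R4 ← R4 − R1: [0, -1, 0, -1, 0]
R6 ← R6 + (1/5)·R1: [0, -6/5, -18/5, 0, -3/5]
R3 ← R3 − (5/3)·R2: [0, 0, 2, -2/3, 1/3]
R4 ← R4 − (5/6)·R2: [0, 0, -2, 2/3, -1/3]
R5 ← R5 + (5/6)·R2: [0, 0, 2, -2/3, 1/3]
R6 ← R6 − R2: [0, 0, -6, 2, -1]
R4 ← R4 + R3: [0, 0, 0, 0, 0]
R5 ← R5 − R3: [0, 0, 0, 0, 0]
R6 ← R6 + (3)·R3: [0, 0, 0, 0, 0]
Echelon form has 3 nonzero rows, so rank(P) = 3.
The column space has dimension equal to the rank: 3.

3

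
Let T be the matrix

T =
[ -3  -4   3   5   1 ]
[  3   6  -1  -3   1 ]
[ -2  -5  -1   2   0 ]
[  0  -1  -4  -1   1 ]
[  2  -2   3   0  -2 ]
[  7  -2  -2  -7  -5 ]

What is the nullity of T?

1

Row reduce to echelon form.
R2 ← R2 + R1: [0, 2, 2, 2, 2]
R3 ← R3 − (2/3)·R1: [0, -7/3, -3, -4/3, -2/3]
R5 ← R5 + (2/3)·R1: [0, -14/3, 5, 10/3, -4/3]
R6 ← R6 + (7/3)·R1: [0, -34/3, 5, 14/3, -8/3]
R3 ← R3 + (7/6)·R2: [0, 0, -2/3, 1, 5/3]
R4 ← R4 + (1/2)·R2: [0, 0, -3, 0, 2]
R5 ← R5 + (7/3)·R2: [0, 0, 29/3, 8, 10/3]
R6 ← R6 + (17/3)·R2: [0, 0, 49/3, 16, 26/3]
R4 ← R4 − (9/2)·R3: [0, 0, 0, -9/2, -11/2]
R5 ← R5 + (29/2)·R3: [0, 0, 0, 45/2, 55/2]
R6 ← R6 + (49/2)·R3: [0, 0, 0, 81/2, 99/2]
R5 ← R5 + (5)·R4: [0, 0, 0, 0, 0]
R6 ← R6 + (9)·R4: [0, 0, 0, 0, 0]
4 nonzero rows, so rank(T) = 4.
T has 5 columns; by rank–nullity, nullity = 5 − 4 = 1.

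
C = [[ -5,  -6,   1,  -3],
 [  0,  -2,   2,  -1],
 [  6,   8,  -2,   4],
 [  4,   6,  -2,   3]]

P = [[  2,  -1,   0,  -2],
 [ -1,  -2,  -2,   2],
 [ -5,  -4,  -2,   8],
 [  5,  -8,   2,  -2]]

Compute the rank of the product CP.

First compute CP:
[[-24,  37,   4,  12],
 [-13,   4,  -2,  14],
 [ 34, -46,  -4, -20],
 [ 27, -32,  -2, -18]]
Now row reduce the product.
R2 ← R2 − (13/24)·R1: [0, -385/24, -25/6, 15/2]
R3 ← R3 + (17/12)·R1: [0, 77/12, 5/3, -3]
R4 ← R4 + (9/8)·R1: [0, 77/8, 5/2, -9/2]
R3 ← R3 + (2/5)·R2: [0, 0, 0, 0]
R4 ← R4 + (3/5)·R2: [0, 0, 0, 0]
2 nonzero rows, so rank(CP) = 2.

2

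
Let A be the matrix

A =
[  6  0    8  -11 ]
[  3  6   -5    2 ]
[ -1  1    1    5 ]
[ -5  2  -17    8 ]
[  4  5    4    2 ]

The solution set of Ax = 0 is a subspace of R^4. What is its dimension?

Row reduce to echelon form.
R2 ← R2 − (1/2)·R1: [0, 6, -9, 15/2]
R3 ← R3 + (1/6)·R1: [0, 1, 7/3, 19/6]
R4 ← R4 + (5/6)·R1: [0, 2, -31/3, -7/6]
R5 ← R5 − (2/3)·R1: [0, 5, -4/3, 28/3]
R3 ← R3 − (1/6)·R2: [0, 0, 23/6, 23/12]
R4 ← R4 − (1/3)·R2: [0, 0, -22/3, -11/3]
R5 ← R5 − (5/6)·R2: [0, 0, 37/6, 37/12]
R4 ← R4 + (44/23)·R3: [0, 0, 0, 0]
R5 ← R5 − (37/23)·R3: [0, 0, 0, 0]
3 nonzero rows, so rank(A) = 3.
A has 4 columns; by rank–nullity, nullity = 4 − 3 = 1.

1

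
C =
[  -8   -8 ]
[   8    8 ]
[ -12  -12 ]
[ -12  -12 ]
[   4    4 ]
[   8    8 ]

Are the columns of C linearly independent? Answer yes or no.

Row reduce C to echelon form.
R2 ← R2 + R1: [0, 0]
R3 ← R3 − (3/2)·R1: [0, 0]
R4 ← R4 − (3/2)·R1: [0, 0]
R5 ← R5 + (1/2)·R1: [0, 0]
R6 ← R6 + R1: [0, 0]
1 pivot among 2 columns.
Only 1 < 2 pivot columns, so the columns are linearly dependent.

no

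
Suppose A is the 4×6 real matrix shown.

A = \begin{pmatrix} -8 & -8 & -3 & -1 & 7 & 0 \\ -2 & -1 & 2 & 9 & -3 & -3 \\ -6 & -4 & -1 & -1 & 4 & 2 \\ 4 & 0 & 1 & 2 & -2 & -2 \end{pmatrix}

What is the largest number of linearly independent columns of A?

Row reduce to echelon form.
R2 ← R2 − (1/4)·R1: [0, 1, 11/4, 37/4, -19/4, -3]
R3 ← R3 − (3/4)·R1: [0, 2, 5/4, -1/4, -5/4, 2]
R4 ← R4 + (1/2)·R1: [0, -4, -1/2, 3/2, 3/2, -2]
R3 ← R3 − (2)·R2: [0, 0, -17/4, -75/4, 33/4, 8]
R4 ← R4 + (4)·R2: [0, 0, 21/2, 77/2, -35/2, -14]
R4 ← R4 + (42/17)·R3: [0, 0, 0, -133/17, 49/17, 98/17]
Echelon form has 4 nonzero rows, so rank(A) = 4.
The rank gives the maximum number of linearly independent columns: 4.

4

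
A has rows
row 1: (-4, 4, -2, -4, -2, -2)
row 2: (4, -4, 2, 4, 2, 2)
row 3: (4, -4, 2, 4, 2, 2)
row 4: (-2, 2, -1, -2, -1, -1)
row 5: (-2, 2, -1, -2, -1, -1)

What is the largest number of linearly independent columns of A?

1

Row reduce to echelon form.
R2 ← R2 + R1: [0, 0, 0, 0, 0, 0]
R3 ← R3 + R1: [0, 0, 0, 0, 0, 0]
R4 ← R4 − (1/2)·R1: [0, 0, 0, 0, 0, 0]
R5 ← R5 − (1/2)·R1: [0, 0, 0, 0, 0, 0]
Echelon form has 1 nonzero row, so rank(A) = 1.
The rank gives the maximum number of linearly independent columns: 1.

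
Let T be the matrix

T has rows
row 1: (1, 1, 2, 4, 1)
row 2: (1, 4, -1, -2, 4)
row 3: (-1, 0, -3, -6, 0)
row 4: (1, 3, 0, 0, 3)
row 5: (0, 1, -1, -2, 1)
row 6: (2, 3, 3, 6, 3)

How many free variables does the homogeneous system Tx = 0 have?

3

Row reduce to echelon form.
R2 ← R2 − R1: [0, 3, -3, -6, 3]
R3 ← R3 + R1: [0, 1, -1, -2, 1]
R4 ← R4 − R1: [0, 2, -2, -4, 2]
R6 ← R6 − (2)·R1: [0, 1, -1, -2, 1]
R3 ← R3 − (1/3)·R2: [0, 0, 0, 0, 0]
R4 ← R4 − (2/3)·R2: [0, 0, 0, 0, 0]
R5 ← R5 − (1/3)·R2: [0, 0, 0, 0, 0]
R6 ← R6 − (1/3)·R2: [0, 0, 0, 0, 0]
2 nonzero rows, so rank(T) = 2.
T has 5 columns; by rank–nullity, nullity = 5 − 2 = 3.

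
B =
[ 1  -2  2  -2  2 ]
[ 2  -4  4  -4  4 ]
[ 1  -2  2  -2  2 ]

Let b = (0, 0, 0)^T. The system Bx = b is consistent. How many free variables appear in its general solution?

Row reduce the augmented matrix [B | b].
R2 ← R2 − (2)·R1: [0, 0, 0, 0, 0, 0]
R3 ← R3 − R1: [0, 0, 0, 0, 0, 0]
The echelon form has 1 nonzero rows, and every pivot lies in the first 5 columns, so rank(B) = rank([B|b]) = 1.
The system is consistent.
Free variables = (unknowns) − (rank) = 5 − 1 = 4.

4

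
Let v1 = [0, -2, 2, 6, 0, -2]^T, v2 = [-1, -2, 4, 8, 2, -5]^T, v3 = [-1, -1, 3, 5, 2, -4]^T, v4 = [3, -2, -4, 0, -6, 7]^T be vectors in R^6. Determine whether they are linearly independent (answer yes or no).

Form the matrix with these vectors as rows and row reduce.
Swap R1 ↔ R2
R3 ← R3 − R1: [0, 1, -1, -3, 0, 1]
R4 ← R4 + (3)·R1: [0, -8, 8, 24, 0, -8]
R3 ← R3 + (1/2)·R2: [0, 0, 0, 0, 0, 0]
R4 ← R4 − (4)·R2: [0, 0, 0, 0, 0, 0]
2 nonzero rows, so the 4 vectors span a space of dimension 2.
Since 2 < 4, the vectors are linearly dependent.

no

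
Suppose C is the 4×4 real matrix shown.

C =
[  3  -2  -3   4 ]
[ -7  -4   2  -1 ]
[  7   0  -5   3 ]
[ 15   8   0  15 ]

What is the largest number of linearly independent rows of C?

Row reduce to echelon form.
R2 ← R2 + (7/3)·R1: [0, -26/3, -5, 25/3]
R3 ← R3 − (7/3)·R1: [0, 14/3, 2, -19/3]
R4 ← R4 − (5)·R1: [0, 18, 15, -5]
R3 ← R3 + (7/13)·R2: [0, 0, -9/13, -24/13]
R4 ← R4 + (27/13)·R2: [0, 0, 60/13, 160/13]
R4 ← R4 + (20/3)·R3: [0, 0, 0, 0]
Echelon form has 3 nonzero rows, so rank(C) = 3.
The rank gives the maximum number of linearly independent rows: 3.

3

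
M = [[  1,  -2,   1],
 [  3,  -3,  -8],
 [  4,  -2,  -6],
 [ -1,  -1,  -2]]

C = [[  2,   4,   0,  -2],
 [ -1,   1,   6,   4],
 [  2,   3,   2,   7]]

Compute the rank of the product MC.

First compute MC:
[[  6,   5, -10,  -3],
 [ -7, -15, -34, -74],
 [ -2,  -4, -24, -58],
 [ -5, -11, -10, -16]]
Now row reduce the product.
R2 ← R2 + (7/6)·R1: [0, -55/6, -137/3, -155/2]
R3 ← R3 + (1/3)·R1: [0, -7/3, -82/3, -59]
R4 ← R4 + (5/6)·R1: [0, -41/6, -55/3, -37/2]
R3 ← R3 − (14/55)·R2: [0, 0, -864/55, -432/11]
R4 ← R4 − (41/55)·R2: [0, 0, 864/55, 432/11]
R4 ← R4 + R3: [0, 0, 0, 0]
3 nonzero rows, so rank(MC) = 3.

3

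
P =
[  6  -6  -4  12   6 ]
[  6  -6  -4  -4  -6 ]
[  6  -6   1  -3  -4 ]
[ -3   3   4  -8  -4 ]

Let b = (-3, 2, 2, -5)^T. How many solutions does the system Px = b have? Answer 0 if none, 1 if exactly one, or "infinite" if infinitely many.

0

Row reduce the augmented matrix [P | b].
R2 ← R2 − R1: [0, 0, 0, -16, -12, 5]
R3 ← R3 − R1: [0, 0, 5, -15, -10, 5]
R4 ← R4 + (1/2)·R1: [0, 0, 2, -2, -1, -13/2]
Swap R2 ↔ R3
R4 ← R4 − (2/5)·R2: [0, 0, 0, 4, 3, -17/2]
R4 ← R4 + (1/4)·R3: [0, 0, 0, 0, 0, -29/4]
The echelon form has 4 nonzero rows; the last pivot sits in the augmented column, so rank(P) = 3 but rank([P|b]) = 4.
Since the ranks differ, the system is inconsistent.
It has no solutions.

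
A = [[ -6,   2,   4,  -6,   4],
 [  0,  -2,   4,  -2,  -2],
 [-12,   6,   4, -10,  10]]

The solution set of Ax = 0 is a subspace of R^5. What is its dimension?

3

Row reduce to echelon form.
R3 ← R3 − (2)·R1: [0, 2, -4, 2, 2]
R3 ← R3 + R2: [0, 0, 0, 0, 0]
2 nonzero rows, so rank(A) = 2.
A has 5 columns; by rank–nullity, nullity = 5 − 2 = 3.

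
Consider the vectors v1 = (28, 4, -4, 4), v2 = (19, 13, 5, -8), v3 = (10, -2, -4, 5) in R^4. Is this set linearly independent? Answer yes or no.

Form the matrix with these vectors as rows and row reduce.
R2 ← R2 − (19/28)·R1: [0, 72/7, 54/7, -75/7]
R3 ← R3 − (5/14)·R1: [0, -24/7, -18/7, 25/7]
R3 ← R3 + (1/3)·R2: [0, 0, 0, 0]
2 nonzero rows, so the 3 vectors span a space of dimension 2.
Since 2 < 3, the vectors are linearly dependent.

no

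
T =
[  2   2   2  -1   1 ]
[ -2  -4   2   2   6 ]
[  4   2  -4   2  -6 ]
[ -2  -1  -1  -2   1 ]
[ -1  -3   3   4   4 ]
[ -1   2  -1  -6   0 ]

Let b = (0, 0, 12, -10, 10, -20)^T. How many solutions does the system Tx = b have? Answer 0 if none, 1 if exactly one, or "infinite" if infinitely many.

Row reduce the augmented matrix [T | b].
R2 ← R2 + R1: [0, -2, 4, 1, 7, 0]
R3 ← R3 − (2)·R1: [0, -2, -8, 4, -8, 12]
R4 ← R4 + R1: [0, 1, 1, -3, 2, -10]
R5 ← R5 + (1/2)·R1: [0, -2, 4, 7/2, 9/2, 10]
R6 ← R6 + (1/2)·R1: [0, 3, 0, -13/2, 1/2, -20]
R3 ← R3 − R2: [0, 0, -12, 3, -15, 12]
R4 ← R4 + (1/2)·R2: [0, 0, 3, -5/2, 11/2, -10]
R5 ← R5 − R2: [0, 0, 0, 5/2, -5/2, 10]
R6 ← R6 + (3/2)·R2: [0, 0, 6, -5, 11, -20]
R4 ← R4 + (1/4)·R3: [0, 0, 0, -7/4, 7/4, -7]
R6 ← R6 + (1/2)·R3: [0, 0, 0, -7/2, 7/2, -14]
R5 ← R5 + (10/7)·R4: [0, 0, 0, 0, 0, 0]
R6 ← R6 − (2)·R4: [0, 0, 0, 0, 0, 0]
The echelon form has 4 nonzero rows, and every pivot lies in the first 5 columns, so rank(T) = rank([T|b]) = 4.
The system is consistent.
rank = 4 < 5 unknowns, so there are infinitely many solutions.

infinite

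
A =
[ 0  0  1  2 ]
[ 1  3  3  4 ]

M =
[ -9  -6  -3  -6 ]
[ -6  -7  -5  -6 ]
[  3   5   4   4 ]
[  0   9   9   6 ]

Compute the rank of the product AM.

2

First compute AM:
[[  3,  23,  22,  16],
 [-18,  24,  30,  12]]
Now row reduce the product.
R2 ← R2 + (6)·R1: [0, 162, 162, 108]
2 nonzero rows, so rank(AM) = 2.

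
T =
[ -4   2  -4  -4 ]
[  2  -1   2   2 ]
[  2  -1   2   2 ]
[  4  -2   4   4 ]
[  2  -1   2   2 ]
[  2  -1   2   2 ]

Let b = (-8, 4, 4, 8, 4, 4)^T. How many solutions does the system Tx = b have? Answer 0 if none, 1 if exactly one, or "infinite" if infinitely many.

Row reduce the augmented matrix [T | b].
R2 ← R2 + (1/2)·R1: [0, 0, 0, 0, 0]
R3 ← R3 + (1/2)·R1: [0, 0, 0, 0, 0]
R4 ← R4 + R1: [0, 0, 0, 0, 0]
R5 ← R5 + (1/2)·R1: [0, 0, 0, 0, 0]
R6 ← R6 + (1/2)·R1: [0, 0, 0, 0, 0]
The echelon form has 1 nonzero rows, and every pivot lies in the first 4 columns, so rank(T) = rank([T|b]) = 1.
The system is consistent.
rank = 1 < 4 unknowns, so there are infinitely many solutions.

infinite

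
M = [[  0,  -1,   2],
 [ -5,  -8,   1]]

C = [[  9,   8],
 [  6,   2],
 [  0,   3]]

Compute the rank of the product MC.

First compute MC:
[[ -6,   4],
 [-93, -53]]
Now row reduce the product.
R2 ← R2 − (31/2)·R1: [0, -115]
2 nonzero rows, so rank(MC) = 2.

2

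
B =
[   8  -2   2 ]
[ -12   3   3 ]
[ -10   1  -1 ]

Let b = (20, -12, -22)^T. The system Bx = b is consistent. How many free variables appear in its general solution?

0

Row reduce the augmented matrix [B | b].
R2 ← R2 + (3/2)·R1: [0, 0, 6, 18]
R3 ← R3 + (5/4)·R1: [0, -3/2, 3/2, 3]
Swap R2 ↔ R3
The echelon form has 3 nonzero rows, and every pivot lies in the first 3 columns, so rank(B) = rank([B|b]) = 3.
The system is consistent.
Free variables = (unknowns) − (rank) = 3 − 3 = 0.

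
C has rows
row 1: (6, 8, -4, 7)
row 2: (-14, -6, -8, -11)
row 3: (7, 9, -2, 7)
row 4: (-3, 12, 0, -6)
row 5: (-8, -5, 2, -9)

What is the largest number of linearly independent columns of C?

Row reduce to echelon form.
R2 ← R2 + (7/3)·R1: [0, 38/3, -52/3, 16/3]
R3 ← R3 − (7/6)·R1: [0, -1/3, 8/3, -7/6]
R4 ← R4 + (1/2)·R1: [0, 16, -2, -5/2]
R5 ← R5 + (4/3)·R1: [0, 17/3, -10/3, 1/3]
R3 ← R3 + (1/38)·R2: [0, 0, 42/19, -39/38]
R4 ← R4 − (24/19)·R2: [0, 0, 378/19, -351/38]
R5 ← R5 − (17/38)·R2: [0, 0, 84/19, -39/19]
R4 ← R4 − (9)·R3: [0, 0, 0, 0]
R5 ← R5 − (2)·R3: [0, 0, 0, 0]
Echelon form has 3 nonzero rows, so rank(C) = 3.
The rank gives the maximum number of linearly independent columns: 3.

3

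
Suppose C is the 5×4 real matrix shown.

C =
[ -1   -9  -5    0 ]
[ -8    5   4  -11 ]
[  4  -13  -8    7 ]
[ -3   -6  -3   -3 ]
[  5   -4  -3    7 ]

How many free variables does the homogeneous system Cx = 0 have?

Row reduce to echelon form.
R2 ← R2 − (8)·R1: [0, 77, 44, -11]
R3 ← R3 + (4)·R1: [0, -49, -28, 7]
R4 ← R4 − (3)·R1: [0, 21, 12, -3]
R5 ← R5 + (5)·R1: [0, -49, -28, 7]
R3 ← R3 + (7/11)·R2: [0, 0, 0, 0]
R4 ← R4 − (3/11)·R2: [0, 0, 0, 0]
R5 ← R5 + (7/11)·R2: [0, 0, 0, 0]
2 nonzero rows, so rank(C) = 2.
C has 4 columns; by rank–nullity, nullity = 4 − 2 = 2.

2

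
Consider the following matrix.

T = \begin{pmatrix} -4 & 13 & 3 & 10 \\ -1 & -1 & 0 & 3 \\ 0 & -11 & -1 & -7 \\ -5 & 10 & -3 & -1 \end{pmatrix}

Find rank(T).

Row reduce to echelon form.
R2 ← R2 − (1/4)·R1: [0, -17/4, -3/4, 1/2]
R4 ← R4 − (5/4)·R1: [0, -25/4, -27/4, -27/2]
R3 ← R3 − (44/17)·R2: [0, 0, 16/17, -141/17]
R4 ← R4 − (25/17)·R2: [0, 0, -96/17, -242/17]
R4 ← R4 + (6)·R3: [0, 0, 0, -64]
Echelon form has 4 nonzero rows, so rank(T) = 4.

4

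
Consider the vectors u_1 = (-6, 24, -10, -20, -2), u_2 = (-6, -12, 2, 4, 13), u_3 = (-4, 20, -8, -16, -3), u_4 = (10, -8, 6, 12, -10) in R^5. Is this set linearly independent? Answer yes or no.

Form the matrix with these vectors as rows and row reduce.
R2 ← R2 − R1: [0, -36, 12, 24, 15]
R3 ← R3 − (2/3)·R1: [0, 4, -4/3, -8/3, -5/3]
R4 ← R4 + (5/3)·R1: [0, 32, -32/3, -64/3, -40/3]
R3 ← R3 + (1/9)·R2: [0, 0, 0, 0, 0]
R4 ← R4 + (8/9)·R2: [0, 0, 0, 0, 0]
2 nonzero rows, so the 4 vectors span a space of dimension 2.
Since 2 < 4, the vectors are linearly dependent.

no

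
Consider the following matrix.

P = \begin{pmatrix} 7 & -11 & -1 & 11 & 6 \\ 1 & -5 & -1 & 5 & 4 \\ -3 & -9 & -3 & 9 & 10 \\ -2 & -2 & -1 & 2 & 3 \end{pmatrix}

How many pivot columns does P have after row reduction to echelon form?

Row reduce to echelon form.
R2 ← R2 − (1/7)·R1: [0, -24/7, -6/7, 24/7, 22/7]
R3 ← R3 + (3/7)·R1: [0, -96/7, -24/7, 96/7, 88/7]
R4 ← R4 + (2/7)·R1: [0, -36/7, -9/7, 36/7, 33/7]
R3 ← R3 − (4)·R2: [0, 0, 0, 0, 0]
R4 ← R4 − (3/2)·R2: [0, 0, 0, 0, 0]
Echelon form has 2 nonzero rows, so rank(P) = 2.
Each nonzero row contributes one pivot column: 2 pivot columns.

2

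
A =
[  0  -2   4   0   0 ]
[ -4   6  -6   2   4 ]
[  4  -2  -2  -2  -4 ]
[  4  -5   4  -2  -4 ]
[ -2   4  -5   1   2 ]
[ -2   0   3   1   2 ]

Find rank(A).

Row reduce to echelon form.
Swap R1 ↔ R2
R3 ← R3 + R1: [0, 4, -8, 0, 0]
R4 ← R4 + R1: [0, 1, -2, 0, 0]
R5 ← R5 − (1/2)·R1: [0, 1, -2, 0, 0]
R6 ← R6 − (1/2)·R1: [0, -3, 6, 0, 0]
R3 ← R3 + (2)·R2: [0, 0, 0, 0, 0]
R4 ← R4 + (1/2)·R2: [0, 0, 0, 0, 0]
R5 ← R5 + (1/2)·R2: [0, 0, 0, 0, 0]
R6 ← R6 − (3/2)·R2: [0, 0, 0, 0, 0]
Echelon form has 2 nonzero rows, so rank(A) = 2.

2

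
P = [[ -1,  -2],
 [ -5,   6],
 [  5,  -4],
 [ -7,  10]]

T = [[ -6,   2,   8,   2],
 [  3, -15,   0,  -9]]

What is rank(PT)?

2

First compute PT:
[[  0,  28,  -8,  16],
 [ 48, -100, -40, -64],
 [-42,  70,  40,  46],
 [ 72, -164, -56, -104]]
Now row reduce the product.
Swap R1 ↔ R2
R3 ← R3 + (7/8)·R1: [0, -35/2, 5, -10]
R4 ← R4 − (3/2)·R1: [0, -14, 4, -8]
R3 ← R3 + (5/8)·R2: [0, 0, 0, 0]
R4 ← R4 + (1/2)·R2: [0, 0, 0, 0]
2 nonzero rows, so rank(PT) = 2.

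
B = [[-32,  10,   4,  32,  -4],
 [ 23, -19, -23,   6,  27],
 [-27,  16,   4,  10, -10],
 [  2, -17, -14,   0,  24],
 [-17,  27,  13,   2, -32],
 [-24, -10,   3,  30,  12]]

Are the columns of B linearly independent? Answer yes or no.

Row reduce B to echelon form.
R2 ← R2 + (23/32)·R1: [0, -189/16, -161/8, 29, 193/8]
R3 ← R3 − (27/32)·R1: [0, 121/16, 5/8, -17, -53/8]
R4 ← R4 + (1/16)·R1: [0, -131/8, -55/4, 2, 95/4]
R5 ← R5 − (17/32)·R1: [0, 347/16, 87/8, -15, -239/8]
R6 ← R6 − (3/4)·R1: [0, -35/2, 0, 6, 15]
R3 ← R3 + (121/189)·R2: [0, 0, -331/27, 296/189, 1667/189]
R4 ← R4 − (262/189)·R2: [0, 0, 382/27, -7220/189, -1832/189]
R5 ← R5 + (347/189)·R2: [0, 0, -704/27, 7228/189, 2725/189]
R6 ← R6 − (40/27)·R2: [0, 0, 805/27, -998/27, -560/27]
R4 ← R4 + (382/331)·R3: [0, 0, 0, -84324/2317, 1126/2317]
R5 ← R5 − (704/331)·R3: [0, 0, 0, 11556/331, -1437/331]
R6 ← R6 + (805/331)·R3: [0, 0, 0, -10974/331, 235/331]
R5 ← R5 + (6741/7027)·R4: [0, 0, 0, 0, -27231/7027]
R6 ← R6 − (12803/14054)·R4: [0, 0, 0, 0, 1878/7027]
R6 ← R6 + (2/29)·R5: [0, 0, 0, 0, 0]
5 pivots among 5 columns.
Every column is a pivot column, so the columns are linearly independent.

yes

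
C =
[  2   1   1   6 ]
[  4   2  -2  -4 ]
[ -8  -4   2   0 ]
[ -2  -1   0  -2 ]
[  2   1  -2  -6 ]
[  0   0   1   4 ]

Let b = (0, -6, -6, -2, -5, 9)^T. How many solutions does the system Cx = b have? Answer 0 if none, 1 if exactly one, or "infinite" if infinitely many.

0

Row reduce the augmented matrix [C | b].
R2 ← R2 − (2)·R1: [0, 0, -4, -16, -6]
R3 ← R3 + (4)·R1: [0, 0, 6, 24, -6]
R4 ← R4 + R1: [0, 0, 1, 4, -2]
R5 ← R5 − R1: [0, 0, -3, -12, -5]
R3 ← R3 + (3/2)·R2: [0, 0, 0, 0, -15]
R4 ← R4 + (1/4)·R2: [0, 0, 0, 0, -7/2]
R5 ← R5 − (3/4)·R2: [0, 0, 0, 0, -1/2]
R6 ← R6 + (1/4)·R2: [0, 0, 0, 0, 15/2]
R4 ← R4 − (7/30)·R3: [0, 0, 0, 0, 0]
R5 ← R5 − (1/30)·R3: [0, 0, 0, 0, 0]
R6 ← R6 + (1/2)·R3: [0, 0, 0, 0, 0]
The echelon form has 3 nonzero rows; the last pivot sits in the augmented column, so rank(C) = 2 but rank([C|b]) = 3.
Since the ranks differ, the system is inconsistent.
It has no solutions.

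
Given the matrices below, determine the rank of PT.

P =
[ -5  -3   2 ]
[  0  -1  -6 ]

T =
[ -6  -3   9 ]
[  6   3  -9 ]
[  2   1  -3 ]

First compute PT:
[[ 16,   8, -24],
 [-18,  -9,  27]]
Now row reduce the product.
R2 ← R2 + (9/8)·R1: [0, 0, 0]
1 nonzero row, so rank(PT) = 1.

1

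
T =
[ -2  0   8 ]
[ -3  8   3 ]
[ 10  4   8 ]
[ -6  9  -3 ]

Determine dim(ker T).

Row reduce to echelon form.
R2 ← R2 − (3/2)·R1: [0, 8, -9]
R3 ← R3 + (5)·R1: [0, 4, 48]
R4 ← R4 − (3)·R1: [0, 9, -27]
R3 ← R3 − (1/2)·R2: [0, 0, 105/2]
R4 ← R4 − (9/8)·R2: [0, 0, -135/8]
R4 ← R4 + (9/28)·R3: [0, 0, 0]
3 nonzero rows, so rank(T) = 3.
T has 3 columns; by rank–nullity, nullity = 3 − 3 = 0.

0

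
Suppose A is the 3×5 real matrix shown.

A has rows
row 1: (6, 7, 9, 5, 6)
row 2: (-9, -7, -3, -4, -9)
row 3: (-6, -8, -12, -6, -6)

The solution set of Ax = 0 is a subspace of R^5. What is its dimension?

Row reduce to echelon form.
R2 ← R2 + (3/2)·R1: [0, 7/2, 21/2, 7/2, 0]
R3 ← R3 + R1: [0, -1, -3, -1, 0]
R3 ← R3 + (2/7)·R2: [0, 0, 0, 0, 0]
2 nonzero rows, so rank(A) = 2.
A has 5 columns; by rank–nullity, nullity = 5 − 2 = 3.

3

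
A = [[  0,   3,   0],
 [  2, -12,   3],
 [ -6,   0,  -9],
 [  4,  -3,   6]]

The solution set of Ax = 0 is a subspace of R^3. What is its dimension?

1

Row reduce to echelon form.
Swap R1 ↔ R2
R3 ← R3 + (3)·R1: [0, -36, 0]
R4 ← R4 − (2)·R1: [0, 21, 0]
R3 ← R3 + (12)·R2: [0, 0, 0]
R4 ← R4 − (7)·R2: [0, 0, 0]
2 nonzero rows, so rank(A) = 2.
A has 3 columns; by rank–nullity, nullity = 3 − 2 = 1.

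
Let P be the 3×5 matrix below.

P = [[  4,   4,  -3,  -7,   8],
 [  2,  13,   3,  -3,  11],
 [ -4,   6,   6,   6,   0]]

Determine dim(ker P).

2

Row reduce to echelon form.
R2 ← R2 − (1/2)·R1: [0, 11, 9/2, 1/2, 7]
R3 ← R3 + R1: [0, 10, 3, -1, 8]
R3 ← R3 − (10/11)·R2: [0, 0, -12/11, -16/11, 18/11]
3 nonzero rows, so rank(P) = 3.
P has 5 columns; by rank–nullity, nullity = 5 − 3 = 2.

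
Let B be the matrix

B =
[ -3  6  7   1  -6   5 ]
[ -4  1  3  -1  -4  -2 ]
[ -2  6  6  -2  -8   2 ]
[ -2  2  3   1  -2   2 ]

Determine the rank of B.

Row reduce to echelon form.
R2 ← R2 − (4/3)·R1: [0, -7, -19/3, -7/3, 4, -26/3]
R3 ← R3 − (2/3)·R1: [0, 2, 4/3, -8/3, -4, -4/3]
R4 ← R4 − (2/3)·R1: [0, -2, -5/3, 1/3, 2, -4/3]
R3 ← R3 + (2/7)·R2: [0, 0, -10/21, -10/3, -20/7, -80/21]
R4 ← R4 − (2/7)·R2: [0, 0, 1/7, 1, 6/7, 8/7]
R4 ← R4 + (3/10)·R3: [0, 0, 0, 0, 0, 0]
Echelon form has 3 nonzero rows, so rank(B) = 3.

3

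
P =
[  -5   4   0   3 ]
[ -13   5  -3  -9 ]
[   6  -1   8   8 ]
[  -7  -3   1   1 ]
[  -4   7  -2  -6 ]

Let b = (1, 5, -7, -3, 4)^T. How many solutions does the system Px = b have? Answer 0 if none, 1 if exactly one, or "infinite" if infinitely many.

Row reduce the augmented matrix [P | b].
R2 ← R2 − (13/5)·R1: [0, -27/5, -3, -84/5, 12/5]
R3 ← R3 + (6/5)·R1: [0, 19/5, 8, 58/5, -29/5]
R4 ← R4 − (7/5)·R1: [0, -43/5, 1, -16/5, -22/5]
R5 ← R5 − (4/5)·R1: [0, 19/5, -2, -42/5, 16/5]
R3 ← R3 + (19/27)·R2: [0, 0, 53/9, -2/9, -37/9]
R4 ← R4 − (43/27)·R2: [0, 0, 52/9, 212/9, -74/9]
R5 ← R5 + (19/27)·R2: [0, 0, -37/9, -182/9, 44/9]
R4 ← R4 − (52/53)·R3: [0, 0, 0, 1260/53, -222/53]
R5 ← R5 + (37/53)·R3: [0, 0, 0, -1080/53, 107/53]
R5 ← R5 + (6/7)·R4: [0, 0, 0, 0, -11/7]
The echelon form has 5 nonzero rows; the last pivot sits in the augmented column, so rank(P) = 4 but rank([P|b]) = 5.
Since the ranks differ, the system is inconsistent.
It has no solutions.

0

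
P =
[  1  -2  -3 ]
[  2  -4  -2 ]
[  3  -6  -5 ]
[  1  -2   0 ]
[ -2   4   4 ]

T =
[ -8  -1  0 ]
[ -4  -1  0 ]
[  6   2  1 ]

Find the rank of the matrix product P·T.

2

First compute PT:
[[-18,  -5,  -3],
 [-12,  -2,  -2],
 [-30,  -7,  -5],
 [  0,   1,   0],
 [ 24,   6,   4]]
Now row reduce the product.
R2 ← R2 − (2/3)·R1: [0, 4/3, 0]
R3 ← R3 − (5/3)·R1: [0, 4/3, 0]
R5 ← R5 + (4/3)·R1: [0, -2/3, 0]
R3 ← R3 − R2: [0, 0, 0]
R4 ← R4 − (3/4)·R2: [0, 0, 0]
R5 ← R5 + (1/2)·R2: [0, 0, 0]
2 nonzero rows, so rank(PT) = 2.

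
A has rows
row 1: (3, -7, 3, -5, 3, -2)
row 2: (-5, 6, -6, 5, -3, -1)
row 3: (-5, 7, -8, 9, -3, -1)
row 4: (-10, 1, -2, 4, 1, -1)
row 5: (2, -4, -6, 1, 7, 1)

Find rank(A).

5

Row reduce to echelon form.
R2 ← R2 + (5/3)·R1: [0, -17/3, -1, -10/3, 2, -13/3]
R3 ← R3 + (5/3)·R1: [0, -14/3, -3, 2/3, 2, -13/3]
R4 ← R4 + (10/3)·R1: [0, -67/3, 8, -38/3, 11, -23/3]
R5 ← R5 − (2/3)·R1: [0, 2/3, -8, 13/3, 5, 7/3]
R3 ← R3 − (14/17)·R2: [0, 0, -37/17, 58/17, 6/17, -13/17]
R4 ← R4 − (67/17)·R2: [0, 0, 203/17, 8/17, 53/17, 160/17]
R5 ← R5 + (2/17)·R2: [0, 0, -138/17, 67/17, 89/17, 31/17]
R4 ← R4 + (203/37)·R3: [0, 0, 0, 710/37, 187/37, 193/37]
R5 ← R5 − (138/37)·R3: [0, 0, 0, -325/37, 145/37, 173/37]
R5 ← R5 + (65/142)·R4: [0, 0, 0, 0, 885/142, 1003/142]
Echelon form has 5 nonzero rows, so rank(A) = 5.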